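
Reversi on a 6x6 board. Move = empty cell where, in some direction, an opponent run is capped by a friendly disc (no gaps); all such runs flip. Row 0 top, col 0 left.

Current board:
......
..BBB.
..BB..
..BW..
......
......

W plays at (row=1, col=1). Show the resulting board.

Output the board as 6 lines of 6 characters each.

Place W at (1,1); scan 8 dirs for brackets.
Dir NW: first cell '.' (not opp) -> no flip
Dir N: first cell '.' (not opp) -> no flip
Dir NE: first cell '.' (not opp) -> no flip
Dir W: first cell '.' (not opp) -> no flip
Dir E: opp run (1,2) (1,3) (1,4), next='.' -> no flip
Dir SW: first cell '.' (not opp) -> no flip
Dir S: first cell '.' (not opp) -> no flip
Dir SE: opp run (2,2) capped by W -> flip
All flips: (2,2)

Answer: ......
.WBBB.
..WB..
..BW..
......
......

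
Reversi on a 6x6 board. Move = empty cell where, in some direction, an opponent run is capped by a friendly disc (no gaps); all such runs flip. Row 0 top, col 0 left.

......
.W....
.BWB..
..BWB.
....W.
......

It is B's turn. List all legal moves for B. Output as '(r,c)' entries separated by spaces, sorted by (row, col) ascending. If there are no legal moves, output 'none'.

Answer: (0,1) (1,2) (4,3) (5,4)

Derivation:
(0,0): no bracket -> illegal
(0,1): flips 1 -> legal
(0,2): no bracket -> illegal
(1,0): no bracket -> illegal
(1,2): flips 1 -> legal
(1,3): no bracket -> illegal
(2,0): no bracket -> illegal
(2,4): no bracket -> illegal
(3,1): no bracket -> illegal
(3,5): no bracket -> illegal
(4,2): no bracket -> illegal
(4,3): flips 1 -> legal
(4,5): no bracket -> illegal
(5,3): no bracket -> illegal
(5,4): flips 1 -> legal
(5,5): no bracket -> illegal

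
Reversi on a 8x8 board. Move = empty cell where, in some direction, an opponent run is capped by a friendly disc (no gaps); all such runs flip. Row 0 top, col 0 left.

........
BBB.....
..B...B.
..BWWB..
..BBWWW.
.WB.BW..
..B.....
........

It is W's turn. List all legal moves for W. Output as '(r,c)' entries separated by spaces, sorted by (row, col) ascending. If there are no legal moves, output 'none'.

(0,0): flips 2 -> legal
(0,1): no bracket -> illegal
(0,2): no bracket -> illegal
(0,3): no bracket -> illegal
(1,3): no bracket -> illegal
(1,5): no bracket -> illegal
(1,6): no bracket -> illegal
(1,7): flips 2 -> legal
(2,0): no bracket -> illegal
(2,1): no bracket -> illegal
(2,3): no bracket -> illegal
(2,4): flips 1 -> legal
(2,5): flips 1 -> legal
(2,7): no bracket -> illegal
(3,1): flips 1 -> legal
(3,6): flips 1 -> legal
(3,7): no bracket -> illegal
(4,1): flips 2 -> legal
(5,3): flips 3 -> legal
(6,1): flips 2 -> legal
(6,3): flips 1 -> legal
(6,4): flips 1 -> legal
(6,5): no bracket -> illegal
(7,1): no bracket -> illegal
(7,2): no bracket -> illegal
(7,3): flips 1 -> legal

Answer: (0,0) (1,7) (2,4) (2,5) (3,1) (3,6) (4,1) (5,3) (6,1) (6,3) (6,4) (7,3)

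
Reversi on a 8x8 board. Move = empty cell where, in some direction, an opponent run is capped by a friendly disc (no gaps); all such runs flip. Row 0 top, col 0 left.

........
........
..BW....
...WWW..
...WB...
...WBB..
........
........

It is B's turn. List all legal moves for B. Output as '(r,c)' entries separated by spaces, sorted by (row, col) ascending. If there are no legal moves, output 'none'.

Answer: (2,4) (2,6) (3,2) (4,2) (5,2) (6,2)

Derivation:
(1,2): no bracket -> illegal
(1,3): no bracket -> illegal
(1,4): no bracket -> illegal
(2,4): flips 2 -> legal
(2,5): no bracket -> illegal
(2,6): flips 1 -> legal
(3,2): flips 1 -> legal
(3,6): no bracket -> illegal
(4,2): flips 1 -> legal
(4,5): no bracket -> illegal
(4,6): no bracket -> illegal
(5,2): flips 1 -> legal
(6,2): flips 1 -> legal
(6,3): no bracket -> illegal
(6,4): no bracket -> illegal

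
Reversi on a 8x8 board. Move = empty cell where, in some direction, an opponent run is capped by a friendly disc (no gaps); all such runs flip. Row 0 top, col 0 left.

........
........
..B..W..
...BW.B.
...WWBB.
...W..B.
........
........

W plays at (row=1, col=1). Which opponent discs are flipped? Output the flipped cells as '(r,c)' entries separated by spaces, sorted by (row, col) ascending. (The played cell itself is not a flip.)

Answer: (2,2) (3,3)

Derivation:
Dir NW: first cell '.' (not opp) -> no flip
Dir N: first cell '.' (not opp) -> no flip
Dir NE: first cell '.' (not opp) -> no flip
Dir W: first cell '.' (not opp) -> no flip
Dir E: first cell '.' (not opp) -> no flip
Dir SW: first cell '.' (not opp) -> no flip
Dir S: first cell '.' (not opp) -> no flip
Dir SE: opp run (2,2) (3,3) capped by W -> flip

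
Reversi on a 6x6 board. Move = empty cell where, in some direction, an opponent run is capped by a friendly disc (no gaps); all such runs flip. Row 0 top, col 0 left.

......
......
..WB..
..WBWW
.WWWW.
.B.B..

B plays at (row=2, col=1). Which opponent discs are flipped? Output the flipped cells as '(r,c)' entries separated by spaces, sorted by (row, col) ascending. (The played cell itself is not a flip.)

Dir NW: first cell '.' (not opp) -> no flip
Dir N: first cell '.' (not opp) -> no flip
Dir NE: first cell '.' (not opp) -> no flip
Dir W: first cell '.' (not opp) -> no flip
Dir E: opp run (2,2) capped by B -> flip
Dir SW: first cell '.' (not opp) -> no flip
Dir S: first cell '.' (not opp) -> no flip
Dir SE: opp run (3,2) (4,3), next='.' -> no flip

Answer: (2,2)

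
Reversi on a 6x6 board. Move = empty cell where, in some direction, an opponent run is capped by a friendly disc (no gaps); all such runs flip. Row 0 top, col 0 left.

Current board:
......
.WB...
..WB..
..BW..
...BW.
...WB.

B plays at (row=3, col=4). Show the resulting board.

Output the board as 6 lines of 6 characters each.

Place B at (3,4); scan 8 dirs for brackets.
Dir NW: first cell 'B' (not opp) -> no flip
Dir N: first cell '.' (not opp) -> no flip
Dir NE: first cell '.' (not opp) -> no flip
Dir W: opp run (3,3) capped by B -> flip
Dir E: first cell '.' (not opp) -> no flip
Dir SW: first cell 'B' (not opp) -> no flip
Dir S: opp run (4,4) capped by B -> flip
Dir SE: first cell '.' (not opp) -> no flip
All flips: (3,3) (4,4)

Answer: ......
.WB...
..WB..
..BBB.
...BB.
...WB.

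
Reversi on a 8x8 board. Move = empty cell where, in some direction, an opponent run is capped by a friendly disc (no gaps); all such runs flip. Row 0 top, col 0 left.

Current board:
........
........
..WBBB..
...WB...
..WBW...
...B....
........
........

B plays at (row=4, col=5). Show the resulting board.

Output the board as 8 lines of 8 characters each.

Answer: ........
........
..WBBB..
...WB...
..WBBB..
...B....
........
........

Derivation:
Place B at (4,5); scan 8 dirs for brackets.
Dir NW: first cell 'B' (not opp) -> no flip
Dir N: first cell '.' (not opp) -> no flip
Dir NE: first cell '.' (not opp) -> no flip
Dir W: opp run (4,4) capped by B -> flip
Dir E: first cell '.' (not opp) -> no flip
Dir SW: first cell '.' (not opp) -> no flip
Dir S: first cell '.' (not opp) -> no flip
Dir SE: first cell '.' (not opp) -> no flip
All flips: (4,4)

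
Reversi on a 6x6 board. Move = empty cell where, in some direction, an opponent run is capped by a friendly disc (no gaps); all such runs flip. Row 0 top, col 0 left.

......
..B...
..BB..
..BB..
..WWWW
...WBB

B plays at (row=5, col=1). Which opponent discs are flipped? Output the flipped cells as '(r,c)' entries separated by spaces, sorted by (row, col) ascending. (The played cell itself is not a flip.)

Dir NW: first cell '.' (not opp) -> no flip
Dir N: first cell '.' (not opp) -> no flip
Dir NE: opp run (4,2) capped by B -> flip
Dir W: first cell '.' (not opp) -> no flip
Dir E: first cell '.' (not opp) -> no flip
Dir SW: edge -> no flip
Dir S: edge -> no flip
Dir SE: edge -> no flip

Answer: (4,2)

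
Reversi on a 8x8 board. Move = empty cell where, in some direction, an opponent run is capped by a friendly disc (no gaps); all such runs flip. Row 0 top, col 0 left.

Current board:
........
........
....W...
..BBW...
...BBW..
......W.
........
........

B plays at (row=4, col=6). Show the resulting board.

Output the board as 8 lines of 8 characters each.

Place B at (4,6); scan 8 dirs for brackets.
Dir NW: first cell '.' (not opp) -> no flip
Dir N: first cell '.' (not opp) -> no flip
Dir NE: first cell '.' (not opp) -> no flip
Dir W: opp run (4,5) capped by B -> flip
Dir E: first cell '.' (not opp) -> no flip
Dir SW: first cell '.' (not opp) -> no flip
Dir S: opp run (5,6), next='.' -> no flip
Dir SE: first cell '.' (not opp) -> no flip
All flips: (4,5)

Answer: ........
........
....W...
..BBW...
...BBBB.
......W.
........
........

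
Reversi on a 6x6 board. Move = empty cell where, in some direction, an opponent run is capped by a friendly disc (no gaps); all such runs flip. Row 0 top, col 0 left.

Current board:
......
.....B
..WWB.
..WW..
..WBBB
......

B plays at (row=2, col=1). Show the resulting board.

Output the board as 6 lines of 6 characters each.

Answer: ......
.....B
.BBBB.
..BW..
..WBBB
......

Derivation:
Place B at (2,1); scan 8 dirs for brackets.
Dir NW: first cell '.' (not opp) -> no flip
Dir N: first cell '.' (not opp) -> no flip
Dir NE: first cell '.' (not opp) -> no flip
Dir W: first cell '.' (not opp) -> no flip
Dir E: opp run (2,2) (2,3) capped by B -> flip
Dir SW: first cell '.' (not opp) -> no flip
Dir S: first cell '.' (not opp) -> no flip
Dir SE: opp run (3,2) capped by B -> flip
All flips: (2,2) (2,3) (3,2)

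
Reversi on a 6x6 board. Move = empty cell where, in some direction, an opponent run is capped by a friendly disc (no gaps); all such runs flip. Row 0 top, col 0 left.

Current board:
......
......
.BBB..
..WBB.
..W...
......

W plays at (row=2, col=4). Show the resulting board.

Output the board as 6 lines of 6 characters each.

Place W at (2,4); scan 8 dirs for brackets.
Dir NW: first cell '.' (not opp) -> no flip
Dir N: first cell '.' (not opp) -> no flip
Dir NE: first cell '.' (not opp) -> no flip
Dir W: opp run (2,3) (2,2) (2,1), next='.' -> no flip
Dir E: first cell '.' (not opp) -> no flip
Dir SW: opp run (3,3) capped by W -> flip
Dir S: opp run (3,4), next='.' -> no flip
Dir SE: first cell '.' (not opp) -> no flip
All flips: (3,3)

Answer: ......
......
.BBBW.
..WWB.
..W...
......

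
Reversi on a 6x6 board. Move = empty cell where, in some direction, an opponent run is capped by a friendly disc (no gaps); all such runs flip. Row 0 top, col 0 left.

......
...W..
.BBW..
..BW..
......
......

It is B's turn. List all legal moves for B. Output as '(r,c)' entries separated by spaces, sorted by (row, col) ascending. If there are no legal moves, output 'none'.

(0,2): no bracket -> illegal
(0,3): no bracket -> illegal
(0,4): flips 1 -> legal
(1,2): no bracket -> illegal
(1,4): flips 1 -> legal
(2,4): flips 1 -> legal
(3,4): flips 1 -> legal
(4,2): no bracket -> illegal
(4,3): no bracket -> illegal
(4,4): flips 1 -> legal

Answer: (0,4) (1,4) (2,4) (3,4) (4,4)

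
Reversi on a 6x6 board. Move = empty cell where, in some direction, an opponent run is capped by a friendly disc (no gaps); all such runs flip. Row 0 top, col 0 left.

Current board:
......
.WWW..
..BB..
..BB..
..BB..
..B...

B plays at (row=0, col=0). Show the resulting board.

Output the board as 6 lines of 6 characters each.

Place B at (0,0); scan 8 dirs for brackets.
Dir NW: edge -> no flip
Dir N: edge -> no flip
Dir NE: edge -> no flip
Dir W: edge -> no flip
Dir E: first cell '.' (not opp) -> no flip
Dir SW: edge -> no flip
Dir S: first cell '.' (not opp) -> no flip
Dir SE: opp run (1,1) capped by B -> flip
All flips: (1,1)

Answer: B.....
.BWW..
..BB..
..BB..
..BB..
..B...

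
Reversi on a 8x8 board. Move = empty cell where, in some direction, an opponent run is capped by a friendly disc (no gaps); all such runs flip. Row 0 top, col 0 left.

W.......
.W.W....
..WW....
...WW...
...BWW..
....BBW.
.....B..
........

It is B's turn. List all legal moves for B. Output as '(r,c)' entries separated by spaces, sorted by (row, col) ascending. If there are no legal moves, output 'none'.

Answer: (0,3) (2,4) (2,5) (3,5) (3,6) (4,6) (4,7) (5,7)

Derivation:
(0,1): no bracket -> illegal
(0,2): no bracket -> illegal
(0,3): flips 3 -> legal
(0,4): no bracket -> illegal
(1,0): no bracket -> illegal
(1,2): no bracket -> illegal
(1,4): no bracket -> illegal
(2,0): no bracket -> illegal
(2,1): no bracket -> illegal
(2,4): flips 2 -> legal
(2,5): flips 1 -> legal
(3,1): no bracket -> illegal
(3,2): no bracket -> illegal
(3,5): flips 1 -> legal
(3,6): flips 1 -> legal
(4,2): no bracket -> illegal
(4,6): flips 2 -> legal
(4,7): flips 1 -> legal
(5,3): no bracket -> illegal
(5,7): flips 1 -> legal
(6,6): no bracket -> illegal
(6,7): no bracket -> illegal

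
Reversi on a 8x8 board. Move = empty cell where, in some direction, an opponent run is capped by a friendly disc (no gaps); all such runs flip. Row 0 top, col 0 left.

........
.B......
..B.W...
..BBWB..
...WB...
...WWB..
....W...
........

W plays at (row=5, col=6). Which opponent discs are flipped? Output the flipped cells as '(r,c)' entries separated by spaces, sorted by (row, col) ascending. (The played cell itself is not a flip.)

Answer: (5,5)

Derivation:
Dir NW: first cell '.' (not opp) -> no flip
Dir N: first cell '.' (not opp) -> no flip
Dir NE: first cell '.' (not opp) -> no flip
Dir W: opp run (5,5) capped by W -> flip
Dir E: first cell '.' (not opp) -> no flip
Dir SW: first cell '.' (not opp) -> no flip
Dir S: first cell '.' (not opp) -> no flip
Dir SE: first cell '.' (not opp) -> no flip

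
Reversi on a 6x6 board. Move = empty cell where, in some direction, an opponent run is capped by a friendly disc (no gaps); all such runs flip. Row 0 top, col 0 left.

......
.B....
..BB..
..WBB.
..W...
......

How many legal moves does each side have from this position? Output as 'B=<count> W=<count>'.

-- B to move --
(2,1): no bracket -> illegal
(3,1): flips 1 -> legal
(4,1): flips 1 -> legal
(4,3): no bracket -> illegal
(5,1): flips 1 -> legal
(5,2): flips 2 -> legal
(5,3): no bracket -> illegal
B mobility = 4
-- W to move --
(0,0): no bracket -> illegal
(0,1): no bracket -> illegal
(0,2): no bracket -> illegal
(1,0): no bracket -> illegal
(1,2): flips 1 -> legal
(1,3): no bracket -> illegal
(1,4): flips 1 -> legal
(2,0): no bracket -> illegal
(2,1): no bracket -> illegal
(2,4): flips 1 -> legal
(2,5): no bracket -> illegal
(3,1): no bracket -> illegal
(3,5): flips 2 -> legal
(4,3): no bracket -> illegal
(4,4): no bracket -> illegal
(4,5): no bracket -> illegal
W mobility = 4

Answer: B=4 W=4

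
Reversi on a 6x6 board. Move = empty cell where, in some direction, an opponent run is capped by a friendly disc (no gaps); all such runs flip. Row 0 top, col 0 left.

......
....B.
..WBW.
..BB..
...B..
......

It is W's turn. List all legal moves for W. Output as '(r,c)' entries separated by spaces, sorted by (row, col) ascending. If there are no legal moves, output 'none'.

Answer: (0,4) (4,2) (4,4)

Derivation:
(0,3): no bracket -> illegal
(0,4): flips 1 -> legal
(0,5): no bracket -> illegal
(1,2): no bracket -> illegal
(1,3): no bracket -> illegal
(1,5): no bracket -> illegal
(2,1): no bracket -> illegal
(2,5): no bracket -> illegal
(3,1): no bracket -> illegal
(3,4): no bracket -> illegal
(4,1): no bracket -> illegal
(4,2): flips 2 -> legal
(4,4): flips 1 -> legal
(5,2): no bracket -> illegal
(5,3): no bracket -> illegal
(5,4): no bracket -> illegal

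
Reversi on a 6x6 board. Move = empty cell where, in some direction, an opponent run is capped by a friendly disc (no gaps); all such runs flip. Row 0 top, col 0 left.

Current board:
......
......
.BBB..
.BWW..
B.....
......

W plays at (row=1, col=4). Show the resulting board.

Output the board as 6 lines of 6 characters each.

Place W at (1,4); scan 8 dirs for brackets.
Dir NW: first cell '.' (not opp) -> no flip
Dir N: first cell '.' (not opp) -> no flip
Dir NE: first cell '.' (not opp) -> no flip
Dir W: first cell '.' (not opp) -> no flip
Dir E: first cell '.' (not opp) -> no flip
Dir SW: opp run (2,3) capped by W -> flip
Dir S: first cell '.' (not opp) -> no flip
Dir SE: first cell '.' (not opp) -> no flip
All flips: (2,3)

Answer: ......
....W.
.BBW..
.BWW..
B.....
......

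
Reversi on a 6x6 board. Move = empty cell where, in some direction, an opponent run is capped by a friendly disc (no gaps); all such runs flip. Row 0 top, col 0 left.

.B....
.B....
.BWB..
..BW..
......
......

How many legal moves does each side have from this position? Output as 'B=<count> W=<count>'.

-- B to move --
(1,2): flips 1 -> legal
(1,3): no bracket -> illegal
(2,4): no bracket -> illegal
(3,1): no bracket -> illegal
(3,4): flips 1 -> legal
(4,2): no bracket -> illegal
(4,3): flips 1 -> legal
(4,4): flips 2 -> legal
B mobility = 4
-- W to move --
(0,0): flips 1 -> legal
(0,2): no bracket -> illegal
(1,0): no bracket -> illegal
(1,2): no bracket -> illegal
(1,3): flips 1 -> legal
(1,4): no bracket -> illegal
(2,0): flips 1 -> legal
(2,4): flips 1 -> legal
(3,0): no bracket -> illegal
(3,1): flips 1 -> legal
(3,4): no bracket -> illegal
(4,1): no bracket -> illegal
(4,2): flips 1 -> legal
(4,3): no bracket -> illegal
W mobility = 6

Answer: B=4 W=6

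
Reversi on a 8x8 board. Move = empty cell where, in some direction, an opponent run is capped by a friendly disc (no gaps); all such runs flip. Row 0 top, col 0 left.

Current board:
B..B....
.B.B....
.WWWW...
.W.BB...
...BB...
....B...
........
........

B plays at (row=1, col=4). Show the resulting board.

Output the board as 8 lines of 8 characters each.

Answer: B..B....
.B.BB...
.WWWB...
.W.BB...
...BB...
....B...
........
........

Derivation:
Place B at (1,4); scan 8 dirs for brackets.
Dir NW: first cell 'B' (not opp) -> no flip
Dir N: first cell '.' (not opp) -> no flip
Dir NE: first cell '.' (not opp) -> no flip
Dir W: first cell 'B' (not opp) -> no flip
Dir E: first cell '.' (not opp) -> no flip
Dir SW: opp run (2,3), next='.' -> no flip
Dir S: opp run (2,4) capped by B -> flip
Dir SE: first cell '.' (not opp) -> no flip
All flips: (2,4)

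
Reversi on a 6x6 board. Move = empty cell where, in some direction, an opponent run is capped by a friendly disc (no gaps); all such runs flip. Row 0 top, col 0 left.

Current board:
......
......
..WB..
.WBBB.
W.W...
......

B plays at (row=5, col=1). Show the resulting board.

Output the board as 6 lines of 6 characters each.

Place B at (5,1); scan 8 dirs for brackets.
Dir NW: opp run (4,0), next=edge -> no flip
Dir N: first cell '.' (not opp) -> no flip
Dir NE: opp run (4,2) capped by B -> flip
Dir W: first cell '.' (not opp) -> no flip
Dir E: first cell '.' (not opp) -> no flip
Dir SW: edge -> no flip
Dir S: edge -> no flip
Dir SE: edge -> no flip
All flips: (4,2)

Answer: ......
......
..WB..
.WBBB.
W.B...
.B....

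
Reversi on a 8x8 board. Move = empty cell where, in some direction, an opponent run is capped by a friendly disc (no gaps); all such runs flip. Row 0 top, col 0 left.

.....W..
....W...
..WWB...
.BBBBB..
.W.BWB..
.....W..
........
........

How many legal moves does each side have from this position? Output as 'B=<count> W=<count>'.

Answer: B=11 W=8

Derivation:
-- B to move --
(0,3): no bracket -> illegal
(0,4): flips 1 -> legal
(0,6): no bracket -> illegal
(1,1): flips 1 -> legal
(1,2): flips 2 -> legal
(1,3): flips 2 -> legal
(1,5): no bracket -> illegal
(1,6): no bracket -> illegal
(2,1): flips 2 -> legal
(2,5): no bracket -> illegal
(3,0): no bracket -> illegal
(4,0): no bracket -> illegal
(4,2): no bracket -> illegal
(4,6): no bracket -> illegal
(5,0): flips 1 -> legal
(5,1): flips 1 -> legal
(5,2): no bracket -> illegal
(5,3): flips 1 -> legal
(5,4): flips 1 -> legal
(5,6): no bracket -> illegal
(6,4): no bracket -> illegal
(6,5): flips 1 -> legal
(6,6): flips 2 -> legal
B mobility = 11
-- W to move --
(1,3): no bracket -> illegal
(1,5): no bracket -> illegal
(2,0): no bracket -> illegal
(2,1): flips 1 -> legal
(2,5): flips 3 -> legal
(2,6): flips 1 -> legal
(3,0): no bracket -> illegal
(3,6): no bracket -> illegal
(4,0): flips 1 -> legal
(4,2): flips 2 -> legal
(4,6): flips 1 -> legal
(5,2): no bracket -> illegal
(5,3): flips 2 -> legal
(5,4): no bracket -> illegal
(5,6): flips 2 -> legal
W mobility = 8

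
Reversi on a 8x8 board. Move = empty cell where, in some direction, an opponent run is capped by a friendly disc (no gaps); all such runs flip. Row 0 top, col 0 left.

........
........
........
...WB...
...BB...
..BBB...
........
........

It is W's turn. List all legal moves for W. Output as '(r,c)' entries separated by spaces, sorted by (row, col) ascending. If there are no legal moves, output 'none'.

(2,3): no bracket -> illegal
(2,4): no bracket -> illegal
(2,5): no bracket -> illegal
(3,2): no bracket -> illegal
(3,5): flips 1 -> legal
(4,1): no bracket -> illegal
(4,2): no bracket -> illegal
(4,5): no bracket -> illegal
(5,1): no bracket -> illegal
(5,5): flips 1 -> legal
(6,1): no bracket -> illegal
(6,2): no bracket -> illegal
(6,3): flips 2 -> legal
(6,4): no bracket -> illegal
(6,5): no bracket -> illegal

Answer: (3,5) (5,5) (6,3)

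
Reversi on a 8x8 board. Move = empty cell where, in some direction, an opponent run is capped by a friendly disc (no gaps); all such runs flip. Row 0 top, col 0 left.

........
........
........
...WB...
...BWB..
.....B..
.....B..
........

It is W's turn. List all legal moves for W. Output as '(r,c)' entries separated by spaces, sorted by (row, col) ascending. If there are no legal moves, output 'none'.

(2,3): no bracket -> illegal
(2,4): flips 1 -> legal
(2,5): no bracket -> illegal
(3,2): no bracket -> illegal
(3,5): flips 1 -> legal
(3,6): no bracket -> illegal
(4,2): flips 1 -> legal
(4,6): flips 1 -> legal
(5,2): no bracket -> illegal
(5,3): flips 1 -> legal
(5,4): no bracket -> illegal
(5,6): no bracket -> illegal
(6,4): no bracket -> illegal
(6,6): flips 1 -> legal
(7,4): no bracket -> illegal
(7,5): no bracket -> illegal
(7,6): no bracket -> illegal

Answer: (2,4) (3,5) (4,2) (4,6) (5,3) (6,6)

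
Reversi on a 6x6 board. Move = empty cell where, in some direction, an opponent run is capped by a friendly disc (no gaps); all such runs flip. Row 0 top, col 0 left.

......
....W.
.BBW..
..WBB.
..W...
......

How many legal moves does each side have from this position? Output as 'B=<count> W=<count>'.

-- B to move --
(0,3): no bracket -> illegal
(0,4): no bracket -> illegal
(0,5): no bracket -> illegal
(1,2): flips 1 -> legal
(1,3): flips 1 -> legal
(1,5): no bracket -> illegal
(2,4): flips 1 -> legal
(2,5): no bracket -> illegal
(3,1): flips 1 -> legal
(4,1): no bracket -> illegal
(4,3): flips 1 -> legal
(5,1): flips 1 -> legal
(5,2): flips 2 -> legal
(5,3): no bracket -> illegal
B mobility = 7
-- W to move --
(1,0): flips 1 -> legal
(1,1): no bracket -> illegal
(1,2): flips 1 -> legal
(1,3): no bracket -> illegal
(2,0): flips 2 -> legal
(2,4): flips 1 -> legal
(2,5): no bracket -> illegal
(3,0): no bracket -> illegal
(3,1): no bracket -> illegal
(3,5): flips 2 -> legal
(4,3): flips 1 -> legal
(4,4): no bracket -> illegal
(4,5): flips 1 -> legal
W mobility = 7

Answer: B=7 W=7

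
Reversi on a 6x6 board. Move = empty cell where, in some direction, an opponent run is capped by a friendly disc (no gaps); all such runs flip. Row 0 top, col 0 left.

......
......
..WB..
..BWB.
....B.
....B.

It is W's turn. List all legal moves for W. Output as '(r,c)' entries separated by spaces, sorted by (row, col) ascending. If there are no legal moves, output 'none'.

(1,2): no bracket -> illegal
(1,3): flips 1 -> legal
(1,4): no bracket -> illegal
(2,1): no bracket -> illegal
(2,4): flips 1 -> legal
(2,5): no bracket -> illegal
(3,1): flips 1 -> legal
(3,5): flips 1 -> legal
(4,1): no bracket -> illegal
(4,2): flips 1 -> legal
(4,3): no bracket -> illegal
(4,5): no bracket -> illegal
(5,3): no bracket -> illegal
(5,5): flips 1 -> legal

Answer: (1,3) (2,4) (3,1) (3,5) (4,2) (5,5)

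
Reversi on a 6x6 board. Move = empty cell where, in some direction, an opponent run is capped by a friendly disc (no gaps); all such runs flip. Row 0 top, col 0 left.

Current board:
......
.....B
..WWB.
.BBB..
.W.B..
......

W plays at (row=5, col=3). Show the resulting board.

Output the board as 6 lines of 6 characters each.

Place W at (5,3); scan 8 dirs for brackets.
Dir NW: first cell '.' (not opp) -> no flip
Dir N: opp run (4,3) (3,3) capped by W -> flip
Dir NE: first cell '.' (not opp) -> no flip
Dir W: first cell '.' (not opp) -> no flip
Dir E: first cell '.' (not opp) -> no flip
Dir SW: edge -> no flip
Dir S: edge -> no flip
Dir SE: edge -> no flip
All flips: (3,3) (4,3)

Answer: ......
.....B
..WWB.
.BBW..
.W.W..
...W..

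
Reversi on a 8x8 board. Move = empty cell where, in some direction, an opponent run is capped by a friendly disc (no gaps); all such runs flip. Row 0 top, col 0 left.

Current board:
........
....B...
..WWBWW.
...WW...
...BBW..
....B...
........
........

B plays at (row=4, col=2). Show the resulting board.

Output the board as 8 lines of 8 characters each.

Place B at (4,2); scan 8 dirs for brackets.
Dir NW: first cell '.' (not opp) -> no flip
Dir N: first cell '.' (not opp) -> no flip
Dir NE: opp run (3,3) capped by B -> flip
Dir W: first cell '.' (not opp) -> no flip
Dir E: first cell 'B' (not opp) -> no flip
Dir SW: first cell '.' (not opp) -> no flip
Dir S: first cell '.' (not opp) -> no flip
Dir SE: first cell '.' (not opp) -> no flip
All flips: (3,3)

Answer: ........
....B...
..WWBWW.
...BW...
..BBBW..
....B...
........
........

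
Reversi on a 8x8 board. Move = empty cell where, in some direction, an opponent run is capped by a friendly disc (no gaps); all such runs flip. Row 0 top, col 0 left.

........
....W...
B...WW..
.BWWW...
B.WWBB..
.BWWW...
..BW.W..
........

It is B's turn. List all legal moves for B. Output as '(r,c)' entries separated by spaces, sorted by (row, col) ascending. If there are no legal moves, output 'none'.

(0,3): no bracket -> illegal
(0,4): flips 3 -> legal
(0,5): no bracket -> illegal
(1,3): no bracket -> illegal
(1,5): flips 3 -> legal
(1,6): no bracket -> illegal
(2,1): no bracket -> illegal
(2,2): flips 4 -> legal
(2,3): flips 1 -> legal
(2,6): no bracket -> illegal
(3,5): flips 3 -> legal
(3,6): no bracket -> illegal
(4,1): flips 2 -> legal
(5,5): flips 3 -> legal
(5,6): no bracket -> illegal
(6,1): no bracket -> illegal
(6,4): flips 4 -> legal
(6,6): no bracket -> illegal
(7,2): flips 2 -> legal
(7,3): no bracket -> illegal
(7,4): no bracket -> illegal
(7,5): no bracket -> illegal
(7,6): no bracket -> illegal

Answer: (0,4) (1,5) (2,2) (2,3) (3,5) (4,1) (5,5) (6,4) (7,2)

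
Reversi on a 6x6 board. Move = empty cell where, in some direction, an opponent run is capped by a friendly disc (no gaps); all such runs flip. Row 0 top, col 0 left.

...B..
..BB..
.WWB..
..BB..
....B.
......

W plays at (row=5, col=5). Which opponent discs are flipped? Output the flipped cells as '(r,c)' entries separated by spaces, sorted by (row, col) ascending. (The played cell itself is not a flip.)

Answer: (3,3) (4,4)

Derivation:
Dir NW: opp run (4,4) (3,3) capped by W -> flip
Dir N: first cell '.' (not opp) -> no flip
Dir NE: edge -> no flip
Dir W: first cell '.' (not opp) -> no flip
Dir E: edge -> no flip
Dir SW: edge -> no flip
Dir S: edge -> no flip
Dir SE: edge -> no flip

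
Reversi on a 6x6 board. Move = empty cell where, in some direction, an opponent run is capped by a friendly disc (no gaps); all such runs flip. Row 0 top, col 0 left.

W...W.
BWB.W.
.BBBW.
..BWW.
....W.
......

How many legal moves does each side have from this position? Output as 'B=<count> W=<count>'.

Answer: B=7 W=5

Derivation:
-- B to move --
(0,1): flips 1 -> legal
(0,2): no bracket -> illegal
(0,3): no bracket -> illegal
(0,5): flips 1 -> legal
(1,3): no bracket -> illegal
(1,5): no bracket -> illegal
(2,0): no bracket -> illegal
(2,5): flips 1 -> legal
(3,5): flips 2 -> legal
(4,2): no bracket -> illegal
(4,3): flips 1 -> legal
(4,5): flips 1 -> legal
(5,3): no bracket -> illegal
(5,4): no bracket -> illegal
(5,5): flips 2 -> legal
B mobility = 7
-- W to move --
(0,1): flips 2 -> legal
(0,2): no bracket -> illegal
(0,3): no bracket -> illegal
(1,3): flips 2 -> legal
(2,0): flips 4 -> legal
(3,0): no bracket -> illegal
(3,1): flips 2 -> legal
(4,1): flips 2 -> legal
(4,2): no bracket -> illegal
(4,3): no bracket -> illegal
W mobility = 5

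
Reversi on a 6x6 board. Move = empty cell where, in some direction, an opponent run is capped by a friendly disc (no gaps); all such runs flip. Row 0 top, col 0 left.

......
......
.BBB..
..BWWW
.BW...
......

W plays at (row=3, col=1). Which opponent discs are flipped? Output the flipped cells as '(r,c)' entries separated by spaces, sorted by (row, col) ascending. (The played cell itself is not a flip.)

Answer: (3,2)

Derivation:
Dir NW: first cell '.' (not opp) -> no flip
Dir N: opp run (2,1), next='.' -> no flip
Dir NE: opp run (2,2), next='.' -> no flip
Dir W: first cell '.' (not opp) -> no flip
Dir E: opp run (3,2) capped by W -> flip
Dir SW: first cell '.' (not opp) -> no flip
Dir S: opp run (4,1), next='.' -> no flip
Dir SE: first cell 'W' (not opp) -> no flip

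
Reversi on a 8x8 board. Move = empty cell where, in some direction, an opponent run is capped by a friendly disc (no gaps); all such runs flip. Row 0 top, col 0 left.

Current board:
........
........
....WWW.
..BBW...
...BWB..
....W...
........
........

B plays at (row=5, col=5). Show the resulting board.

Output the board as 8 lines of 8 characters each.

Answer: ........
........
....WWW.
..BBW...
...BBB..
....WB..
........
........

Derivation:
Place B at (5,5); scan 8 dirs for brackets.
Dir NW: opp run (4,4) capped by B -> flip
Dir N: first cell 'B' (not opp) -> no flip
Dir NE: first cell '.' (not opp) -> no flip
Dir W: opp run (5,4), next='.' -> no flip
Dir E: first cell '.' (not opp) -> no flip
Dir SW: first cell '.' (not opp) -> no flip
Dir S: first cell '.' (not opp) -> no flip
Dir SE: first cell '.' (not opp) -> no flip
All flips: (4,4)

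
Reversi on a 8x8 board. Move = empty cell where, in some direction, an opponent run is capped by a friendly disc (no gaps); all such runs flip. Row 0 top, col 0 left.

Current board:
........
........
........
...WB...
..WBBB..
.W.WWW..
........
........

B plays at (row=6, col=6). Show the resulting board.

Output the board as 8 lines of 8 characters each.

Answer: ........
........
........
...WB...
..WBBB..
.W.WWB..
......B.
........

Derivation:
Place B at (6,6); scan 8 dirs for brackets.
Dir NW: opp run (5,5) capped by B -> flip
Dir N: first cell '.' (not opp) -> no flip
Dir NE: first cell '.' (not opp) -> no flip
Dir W: first cell '.' (not opp) -> no flip
Dir E: first cell '.' (not opp) -> no flip
Dir SW: first cell '.' (not opp) -> no flip
Dir S: first cell '.' (not opp) -> no flip
Dir SE: first cell '.' (not opp) -> no flip
All flips: (5,5)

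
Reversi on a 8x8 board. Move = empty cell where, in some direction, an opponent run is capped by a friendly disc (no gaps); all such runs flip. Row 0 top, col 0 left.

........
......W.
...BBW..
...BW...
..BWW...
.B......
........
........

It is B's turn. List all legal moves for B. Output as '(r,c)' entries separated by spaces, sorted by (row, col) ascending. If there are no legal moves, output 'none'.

Answer: (2,6) (3,5) (4,5) (5,3) (5,4) (5,5)

Derivation:
(0,5): no bracket -> illegal
(0,6): no bracket -> illegal
(0,7): no bracket -> illegal
(1,4): no bracket -> illegal
(1,5): no bracket -> illegal
(1,7): no bracket -> illegal
(2,6): flips 1 -> legal
(2,7): no bracket -> illegal
(3,2): no bracket -> illegal
(3,5): flips 1 -> legal
(3,6): no bracket -> illegal
(4,5): flips 3 -> legal
(5,2): no bracket -> illegal
(5,3): flips 1 -> legal
(5,4): flips 2 -> legal
(5,5): flips 1 -> legal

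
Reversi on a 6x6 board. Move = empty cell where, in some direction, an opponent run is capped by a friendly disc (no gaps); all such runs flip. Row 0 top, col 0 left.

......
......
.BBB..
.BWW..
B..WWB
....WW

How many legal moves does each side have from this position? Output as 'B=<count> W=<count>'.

Answer: B=4 W=7

Derivation:
-- B to move --
(2,4): no bracket -> illegal
(3,4): flips 2 -> legal
(3,5): no bracket -> illegal
(4,1): flips 1 -> legal
(4,2): flips 3 -> legal
(5,2): no bracket -> illegal
(5,3): flips 2 -> legal
B mobility = 4
-- W to move --
(1,0): flips 1 -> legal
(1,1): flips 1 -> legal
(1,2): flips 1 -> legal
(1,3): flips 1 -> legal
(1,4): flips 1 -> legal
(2,0): no bracket -> illegal
(2,4): no bracket -> illegal
(3,0): flips 1 -> legal
(3,4): no bracket -> illegal
(3,5): flips 1 -> legal
(4,1): no bracket -> illegal
(4,2): no bracket -> illegal
(5,0): no bracket -> illegal
(5,1): no bracket -> illegal
W mobility = 7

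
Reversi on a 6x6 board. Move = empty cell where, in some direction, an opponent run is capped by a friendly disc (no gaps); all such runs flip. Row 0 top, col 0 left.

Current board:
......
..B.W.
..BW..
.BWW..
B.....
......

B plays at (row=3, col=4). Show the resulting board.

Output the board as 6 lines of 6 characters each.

Answer: ......
..B.W.
..BB..
.BBBB.
B.....
......

Derivation:
Place B at (3,4); scan 8 dirs for brackets.
Dir NW: opp run (2,3) capped by B -> flip
Dir N: first cell '.' (not opp) -> no flip
Dir NE: first cell '.' (not opp) -> no flip
Dir W: opp run (3,3) (3,2) capped by B -> flip
Dir E: first cell '.' (not opp) -> no flip
Dir SW: first cell '.' (not opp) -> no flip
Dir S: first cell '.' (not opp) -> no flip
Dir SE: first cell '.' (not opp) -> no flip
All flips: (2,3) (3,2) (3,3)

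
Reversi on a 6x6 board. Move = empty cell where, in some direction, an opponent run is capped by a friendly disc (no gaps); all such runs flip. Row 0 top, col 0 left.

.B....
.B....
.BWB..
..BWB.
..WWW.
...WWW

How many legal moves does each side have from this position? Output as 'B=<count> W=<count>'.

Answer: B=2 W=8

Derivation:
-- B to move --
(1,2): flips 1 -> legal
(1,3): no bracket -> illegal
(2,4): no bracket -> illegal
(3,1): no bracket -> illegal
(3,5): no bracket -> illegal
(4,1): no bracket -> illegal
(4,5): no bracket -> illegal
(5,1): no bracket -> illegal
(5,2): flips 2 -> legal
B mobility = 2
-- W to move --
(0,0): flips 1 -> legal
(0,2): no bracket -> illegal
(1,0): flips 2 -> legal
(1,2): no bracket -> illegal
(1,3): flips 1 -> legal
(1,4): no bracket -> illegal
(2,0): flips 1 -> legal
(2,4): flips 2 -> legal
(2,5): flips 1 -> legal
(3,0): no bracket -> illegal
(3,1): flips 1 -> legal
(3,5): flips 1 -> legal
(4,1): no bracket -> illegal
(4,5): no bracket -> illegal
W mobility = 8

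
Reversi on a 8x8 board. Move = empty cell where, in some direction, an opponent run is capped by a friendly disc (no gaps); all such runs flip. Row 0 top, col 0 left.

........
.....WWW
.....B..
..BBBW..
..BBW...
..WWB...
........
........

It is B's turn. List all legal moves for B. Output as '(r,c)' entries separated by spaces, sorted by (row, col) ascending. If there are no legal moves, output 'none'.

(0,4): no bracket -> illegal
(0,5): flips 1 -> legal
(0,6): no bracket -> illegal
(0,7): flips 1 -> legal
(1,4): no bracket -> illegal
(2,4): no bracket -> illegal
(2,6): no bracket -> illegal
(2,7): no bracket -> illegal
(3,6): flips 1 -> legal
(4,1): no bracket -> illegal
(4,5): flips 2 -> legal
(4,6): no bracket -> illegal
(5,1): flips 2 -> legal
(5,5): flips 1 -> legal
(6,1): flips 1 -> legal
(6,2): flips 1 -> legal
(6,3): flips 1 -> legal
(6,4): flips 1 -> legal

Answer: (0,5) (0,7) (3,6) (4,5) (5,1) (5,5) (6,1) (6,2) (6,3) (6,4)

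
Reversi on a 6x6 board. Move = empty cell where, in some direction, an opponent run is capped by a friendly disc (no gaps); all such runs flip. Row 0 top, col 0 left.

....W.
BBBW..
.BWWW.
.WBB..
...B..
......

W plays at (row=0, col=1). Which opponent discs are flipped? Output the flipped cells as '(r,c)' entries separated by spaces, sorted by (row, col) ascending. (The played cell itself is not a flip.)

Answer: (1,1) (1,2) (2,1)

Derivation:
Dir NW: edge -> no flip
Dir N: edge -> no flip
Dir NE: edge -> no flip
Dir W: first cell '.' (not opp) -> no flip
Dir E: first cell '.' (not opp) -> no flip
Dir SW: opp run (1,0), next=edge -> no flip
Dir S: opp run (1,1) (2,1) capped by W -> flip
Dir SE: opp run (1,2) capped by W -> flip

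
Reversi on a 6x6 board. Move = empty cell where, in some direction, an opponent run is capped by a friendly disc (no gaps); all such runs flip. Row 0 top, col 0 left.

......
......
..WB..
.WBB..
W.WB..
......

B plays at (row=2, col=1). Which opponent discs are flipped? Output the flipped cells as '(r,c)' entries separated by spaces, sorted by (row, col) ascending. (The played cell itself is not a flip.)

Answer: (2,2)

Derivation:
Dir NW: first cell '.' (not opp) -> no flip
Dir N: first cell '.' (not opp) -> no flip
Dir NE: first cell '.' (not opp) -> no flip
Dir W: first cell '.' (not opp) -> no flip
Dir E: opp run (2,2) capped by B -> flip
Dir SW: first cell '.' (not opp) -> no flip
Dir S: opp run (3,1), next='.' -> no flip
Dir SE: first cell 'B' (not opp) -> no flip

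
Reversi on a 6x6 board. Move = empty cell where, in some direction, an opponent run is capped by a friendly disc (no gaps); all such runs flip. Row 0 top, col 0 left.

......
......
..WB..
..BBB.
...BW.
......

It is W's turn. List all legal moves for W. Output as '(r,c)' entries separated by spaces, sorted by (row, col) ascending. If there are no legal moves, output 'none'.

(1,2): no bracket -> illegal
(1,3): no bracket -> illegal
(1,4): no bracket -> illegal
(2,1): no bracket -> illegal
(2,4): flips 2 -> legal
(2,5): no bracket -> illegal
(3,1): no bracket -> illegal
(3,5): no bracket -> illegal
(4,1): no bracket -> illegal
(4,2): flips 2 -> legal
(4,5): no bracket -> illegal
(5,2): no bracket -> illegal
(5,3): no bracket -> illegal
(5,4): no bracket -> illegal

Answer: (2,4) (4,2)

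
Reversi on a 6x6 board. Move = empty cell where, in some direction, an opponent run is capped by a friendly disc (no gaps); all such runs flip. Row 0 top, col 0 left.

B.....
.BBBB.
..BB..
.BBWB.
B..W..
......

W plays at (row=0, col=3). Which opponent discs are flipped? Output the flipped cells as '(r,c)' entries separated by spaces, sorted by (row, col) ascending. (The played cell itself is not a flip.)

Answer: (1,3) (2,3)

Derivation:
Dir NW: edge -> no flip
Dir N: edge -> no flip
Dir NE: edge -> no flip
Dir W: first cell '.' (not opp) -> no flip
Dir E: first cell '.' (not opp) -> no flip
Dir SW: opp run (1,2), next='.' -> no flip
Dir S: opp run (1,3) (2,3) capped by W -> flip
Dir SE: opp run (1,4), next='.' -> no flip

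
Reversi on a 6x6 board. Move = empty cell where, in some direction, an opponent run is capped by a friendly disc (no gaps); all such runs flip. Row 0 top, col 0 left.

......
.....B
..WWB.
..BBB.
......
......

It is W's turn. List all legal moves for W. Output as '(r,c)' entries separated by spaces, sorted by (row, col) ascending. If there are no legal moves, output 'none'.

Answer: (2,5) (4,1) (4,2) (4,3) (4,4) (4,5)

Derivation:
(0,4): no bracket -> illegal
(0,5): no bracket -> illegal
(1,3): no bracket -> illegal
(1,4): no bracket -> illegal
(2,1): no bracket -> illegal
(2,5): flips 1 -> legal
(3,1): no bracket -> illegal
(3,5): no bracket -> illegal
(4,1): flips 1 -> legal
(4,2): flips 1 -> legal
(4,3): flips 1 -> legal
(4,4): flips 1 -> legal
(4,5): flips 1 -> legal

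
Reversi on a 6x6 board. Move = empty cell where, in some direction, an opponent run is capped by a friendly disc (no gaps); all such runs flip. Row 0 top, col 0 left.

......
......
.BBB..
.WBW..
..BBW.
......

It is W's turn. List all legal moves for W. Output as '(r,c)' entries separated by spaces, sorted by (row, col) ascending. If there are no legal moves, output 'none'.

Answer: (1,1) (1,3) (4,1) (5,1) (5,3)

Derivation:
(1,0): no bracket -> illegal
(1,1): flips 2 -> legal
(1,2): no bracket -> illegal
(1,3): flips 2 -> legal
(1,4): no bracket -> illegal
(2,0): no bracket -> illegal
(2,4): no bracket -> illegal
(3,0): no bracket -> illegal
(3,4): no bracket -> illegal
(4,1): flips 2 -> legal
(5,1): flips 1 -> legal
(5,2): no bracket -> illegal
(5,3): flips 2 -> legal
(5,4): no bracket -> illegal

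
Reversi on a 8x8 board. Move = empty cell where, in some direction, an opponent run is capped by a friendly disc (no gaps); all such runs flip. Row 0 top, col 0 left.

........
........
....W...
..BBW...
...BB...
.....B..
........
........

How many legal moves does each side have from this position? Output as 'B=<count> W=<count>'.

Answer: B=4 W=4

Derivation:
-- B to move --
(1,3): no bracket -> illegal
(1,4): flips 2 -> legal
(1,5): flips 1 -> legal
(2,3): no bracket -> illegal
(2,5): flips 1 -> legal
(3,5): flips 1 -> legal
(4,5): no bracket -> illegal
B mobility = 4
-- W to move --
(2,1): no bracket -> illegal
(2,2): no bracket -> illegal
(2,3): no bracket -> illegal
(3,1): flips 2 -> legal
(3,5): no bracket -> illegal
(4,1): no bracket -> illegal
(4,2): flips 1 -> legal
(4,5): no bracket -> illegal
(4,6): no bracket -> illegal
(5,2): flips 1 -> legal
(5,3): no bracket -> illegal
(5,4): flips 1 -> legal
(5,6): no bracket -> illegal
(6,4): no bracket -> illegal
(6,5): no bracket -> illegal
(6,6): no bracket -> illegal
W mobility = 4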